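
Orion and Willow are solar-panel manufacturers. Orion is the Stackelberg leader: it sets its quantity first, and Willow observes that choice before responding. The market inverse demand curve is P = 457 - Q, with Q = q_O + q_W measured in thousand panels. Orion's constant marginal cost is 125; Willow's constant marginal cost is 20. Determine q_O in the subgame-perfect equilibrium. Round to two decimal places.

113.50

The follower Willow best-responds to any q_O: π_W = (457 - Q)q_W - 20q_W.
∂π_W/∂q_W = 437 - q_O - 2q_W = 0 gives the reaction function q_W = (437 - q_O)/2.
Orion substitutes q_W(q_O) into its own profit: π_O = q_O(457 - q_O - (437 - q_O)/2) - 125q_O = (477/2 - (1/2)q_O)q_O - 125q_O.
The leader's first-order condition 227/2 - q_O = 0 yields q_O = 227/2.
Then q_W = (437 - 227/2)/2 = 647/4.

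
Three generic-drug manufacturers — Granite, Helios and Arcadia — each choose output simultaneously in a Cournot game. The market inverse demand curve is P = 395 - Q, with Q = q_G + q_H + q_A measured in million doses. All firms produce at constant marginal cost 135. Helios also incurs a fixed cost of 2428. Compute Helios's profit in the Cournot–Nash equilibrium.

A representative firm's profit is π_i = q_i(395 - Q) - 135q_i.
First-order condition (treating rivals' output as given): 260 - 2q_i - Σ_{j≠i} q_j = 0.
By symmetry each firm produces the same amount; substituting Σ_{j≠i} q_j = 2q_i yields q_i = 260/4 = 65.
Price P = 395 - 195 = 200.
Helios's profit: (200 - 135)·65 - 2428 = 1797.

1797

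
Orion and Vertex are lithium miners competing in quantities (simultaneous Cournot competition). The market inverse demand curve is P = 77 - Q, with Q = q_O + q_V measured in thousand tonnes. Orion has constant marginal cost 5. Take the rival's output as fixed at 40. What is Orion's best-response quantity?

With the rival's output fixed at 40, Orion's profit is π_O = (77 - 40 - q_O)q_O - (5q_O) = (37 - q_O)q_O - (5q_O).
∂π_O/∂q_O = 32 - 2q_O = 0, so q_O = 16.

16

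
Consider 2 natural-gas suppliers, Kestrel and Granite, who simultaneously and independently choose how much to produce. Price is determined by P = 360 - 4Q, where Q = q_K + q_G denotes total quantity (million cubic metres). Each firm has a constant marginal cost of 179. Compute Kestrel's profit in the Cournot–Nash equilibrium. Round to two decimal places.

910.03

Each firm earns π_i = (360 - 4Q)q_i - 179q_i.
First-order condition (treating rivals' output as given): 181 - 8q_i - 4q_j = 0.
By symmetry each firm produces the same amount; substituting q_j = q_i yields q_i = 181/12.
Price P = 360 - 4·(181/6) = 718/3.
Kestrel's profit: (718/3 - 179)·(181/12) = 910.0278.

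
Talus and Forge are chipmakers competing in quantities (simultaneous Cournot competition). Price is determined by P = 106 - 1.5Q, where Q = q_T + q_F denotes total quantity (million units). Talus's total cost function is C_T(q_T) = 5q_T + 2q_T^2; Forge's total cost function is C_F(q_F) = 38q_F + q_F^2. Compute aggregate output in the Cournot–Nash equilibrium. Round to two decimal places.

Talus's profit: π_T = (106 - 1.5Q)q_T - (5q_T + 2q_T²). Setting ∂π_T/∂q_T = 0: 101 - 7q_T - (3/2)(q_F) = 0.
Forge's first-order condition: 68 - 5q_F - (3/2)(q_T) = 0.
So q_T = (101 - (3/2)q_F)/7 and q_F = (68 - (3/2)q_T)/5.
Solving the pair: q_T = 1612/131, q_F = 1298/131.
Total output Q = 1612/131 + 1298/131 = 22.2137.

22.21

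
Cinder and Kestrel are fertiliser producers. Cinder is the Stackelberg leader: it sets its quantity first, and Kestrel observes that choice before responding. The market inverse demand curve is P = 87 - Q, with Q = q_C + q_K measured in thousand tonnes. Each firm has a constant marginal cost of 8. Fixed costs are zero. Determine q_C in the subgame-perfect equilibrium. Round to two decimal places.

39.50

Solve by backward induction. Given q_C, the follower Kestrel maximises π_K = (87 - q_C - q_K)q_K - 8q_K.
Follower FOC: 79 - q_C - 2q_K = 0, so q_K(q_C) = (79 - q_C)/2.
Cinder substitutes q_K(q_C) into its own profit: π_C = q_C(87 - q_C - (79 - q_C)/2) - 8q_C = (95/2 - (1/2)q_C)q_C - 8q_C.
Maximising: ∂π_C/∂q_C = 79/2 - q_C = 0, giving q_C = 79/2.
Then q_K = (79 - 79/2)/2 = 79/4.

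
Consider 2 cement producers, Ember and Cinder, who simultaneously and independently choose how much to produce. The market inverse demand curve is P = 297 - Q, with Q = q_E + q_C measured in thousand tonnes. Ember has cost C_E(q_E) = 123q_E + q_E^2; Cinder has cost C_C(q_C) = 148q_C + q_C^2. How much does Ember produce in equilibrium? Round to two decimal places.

36.47

Ember's profit: π_E = (297 - Q)q_E - (123q_E + q_E²). Setting ∂π_E/∂q_E = 0: 174 - 4q_E - (q_C) = 0.
Cinder's first-order condition: 149 - 4q_C - (q_E) = 0.
So q_E = (174 - q_C)/4 and q_C = (149 - q_E)/4.
Substituting one into the other gives q_E = 547/15 and q_C = 422/15.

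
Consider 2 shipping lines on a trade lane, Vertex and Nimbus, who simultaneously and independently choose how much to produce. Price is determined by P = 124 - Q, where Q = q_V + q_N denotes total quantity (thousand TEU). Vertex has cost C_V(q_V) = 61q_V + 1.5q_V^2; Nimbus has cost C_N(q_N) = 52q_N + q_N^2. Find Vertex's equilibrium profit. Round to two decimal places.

Vertex's profit: π_V = (124 - Q)q_V - (61q_V + (3/2)q_V²). Setting ∂π_V/∂q_V = 0: 63 - 5q_V - (q_N) = 0.
Nimbus's first-order condition: 72 - 4q_N - (q_V) = 0.
Rearranging gives the reaction functions q_V = (63 - q_N)/5 and q_N = (72 - q_V)/4.
Substituting one into the other gives q_V = 180/19 and q_N = 297/19.
Price P = 124 - 477/19 = 1879/19.
Vertex's profit: (1879/19)·(180/19) - 61·(180/19) - (3/2)(180/19)² = 224.3767.

224.38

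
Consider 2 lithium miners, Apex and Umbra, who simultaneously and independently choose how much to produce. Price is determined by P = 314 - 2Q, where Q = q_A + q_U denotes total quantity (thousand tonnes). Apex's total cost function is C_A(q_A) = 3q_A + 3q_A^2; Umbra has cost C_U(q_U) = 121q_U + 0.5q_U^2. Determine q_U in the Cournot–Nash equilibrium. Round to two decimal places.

28.43

Apex's profit: π_A = (314 - 2Q)q_A - (3q_A + 3q_A²). Setting ∂π_A/∂q_A = 0: 311 - 10q_A - 2(q_U) = 0.
Umbra's profit: π_U = (314 - 2Q)q_U - (121q_U + (1/2)q_U²). Setting ∂π_U/∂q_U = 0: 193 - 5q_U - 2(q_A) = 0.
So q_A = (311 - 2q_U)/10 and q_U = (193 - 2q_A)/5.
Solving the pair: q_A = 1169/46, q_U = 654/23.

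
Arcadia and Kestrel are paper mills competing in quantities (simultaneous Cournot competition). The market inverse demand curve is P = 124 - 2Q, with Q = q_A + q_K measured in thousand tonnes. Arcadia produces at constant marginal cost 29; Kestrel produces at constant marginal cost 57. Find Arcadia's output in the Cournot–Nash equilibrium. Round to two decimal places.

Arcadia's profit: π_A = (124 - 2Q)q_A - (29q_A). Setting ∂π_A/∂q_A = 0: 95 - 4q_A - 2(q_K) = 0.
Kestrel's profit: π_K = (124 - 2Q)q_K - (57q_K). Setting ∂π_K/∂q_K = 0: 67 - 4q_K - 2(q_A) = 0.
Rearranging gives the reaction functions q_A = (95 - 2q_K)/4 and q_K = (67 - 2q_A)/4.
Substituting one into the other gives q_A = 41/2 and q_K = 13/2.

20.50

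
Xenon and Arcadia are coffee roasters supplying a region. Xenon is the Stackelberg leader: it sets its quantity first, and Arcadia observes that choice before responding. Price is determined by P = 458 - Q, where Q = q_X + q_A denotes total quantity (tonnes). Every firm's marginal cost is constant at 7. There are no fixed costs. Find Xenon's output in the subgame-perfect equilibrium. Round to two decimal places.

225.50

Solve by backward induction. Given q_X, the follower Arcadia maximises π_A = (458 - q_X - q_A)q_A - 7q_A.
Follower FOC: 451 - q_X - 2q_A = 0, so q_A(q_X) = (451 - q_X)/2.
Xenon substitutes q_A(q_X) into its own profit: π_X = q_X(458 - q_X - (451 - q_X)/2) - 7q_X = (465/2 - (1/2)q_X)q_X - 7q_X.
Maximising: ∂π_X/∂q_X = 451/2 - q_X = 0, giving q_X = 451/2.
Then q_A = (451 - 451/2)/2 = 451/4.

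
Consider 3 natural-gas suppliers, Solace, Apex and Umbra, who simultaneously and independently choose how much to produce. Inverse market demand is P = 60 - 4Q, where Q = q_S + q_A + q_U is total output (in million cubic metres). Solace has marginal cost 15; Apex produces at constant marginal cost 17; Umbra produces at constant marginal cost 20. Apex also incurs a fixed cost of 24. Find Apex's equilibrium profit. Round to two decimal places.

Solace's profit: π_S = (60 - 4Q)q_S - (15q_S). Setting ∂π_S/∂q_S = 0: 45 - 8q_S - 4(q_A + q_U) = 0.
Apex's profit: π_A = (60 - 4Q)q_A - (17q_A). Setting ∂π_A/∂q_A = 0: 43 - 8q_A - 4(q_S + q_U) = 0.
Umbra's profit: π_U = (60 - 4Q)q_U - (20q_U). Setting ∂π_U/∂q_U = 0: 40 - 8q_U - 4(q_S + q_A) = 0.
Adding the 3 conditions: 128 − 8Q − 8Q = 0, i.e. Q = 8.
Back-substituting: q_S = (45 − 32)/4 = 13/4, q_A = (43 − 32)/4 = 11/4, q_U = (40 − 32)/4 = 2.
Price P = 60 - 4·8 = 28.
Apex's profit: (28 - 17)·(11/4) - 24 = 25/4.

6.25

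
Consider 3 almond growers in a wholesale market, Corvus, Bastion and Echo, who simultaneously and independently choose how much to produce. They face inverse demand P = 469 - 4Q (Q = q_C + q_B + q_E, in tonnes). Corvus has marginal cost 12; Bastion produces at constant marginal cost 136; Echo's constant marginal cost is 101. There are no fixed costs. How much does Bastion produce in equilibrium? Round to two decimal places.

10.88

Corvus's profit: π_C = (469 - 4Q)q_C - (12q_C). Setting ∂π_C/∂q_C = 0: 457 - 8q_C - 4(q_B + q_E) = 0.
Bastion's first-order condition: 333 - 8q_B - 4(q_C + q_E) = 0.
Echo's first-order condition: 368 - 8q_E - 4(q_C + q_B) = 0.
Summing all 3 equations gives 1158 − 16Q = 0, hence Q = 579/8.
Back-substituting: q_C = (457 − 579/2)/4 = 335/8, q_B = (333 − 579/2)/4 = 87/8, q_E = (368 − 579/2)/4 = 157/8.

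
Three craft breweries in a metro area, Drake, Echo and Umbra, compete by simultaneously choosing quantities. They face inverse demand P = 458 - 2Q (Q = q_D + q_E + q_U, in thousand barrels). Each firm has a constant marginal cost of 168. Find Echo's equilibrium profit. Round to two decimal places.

2628.13

Each firm earns π_i = (458 - 2Q)q_i - 168q_i.
Setting ∂π_i/∂q_i = 0 with rivals' quantities fixed: 290 - 4q_i - 2·Σ_{j≠i} q_j = 0.
With identical firms every q_j equals q_i, so Σ_{j≠i} q_j = 2q_i and 290 = 8q_i, giving q_i = 145/4.
Price P = 458 - 2·(435/4) = 481/2.
Echo's profit: (481/2 - 168)·(145/4) = 2628.1250.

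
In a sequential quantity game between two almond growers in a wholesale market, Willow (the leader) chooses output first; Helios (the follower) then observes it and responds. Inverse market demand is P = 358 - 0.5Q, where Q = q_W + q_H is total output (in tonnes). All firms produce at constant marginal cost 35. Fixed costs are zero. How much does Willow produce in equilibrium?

Solve by backward induction. Given q_W, the follower Helios maximises π_H = (358 - (1/2)q_W - (1/2)q_H)q_H - 35q_H.
∂π_H/∂q_H = 323 - (1/2)q_W - q_H = 0 gives the reaction function q_H = (323 - (1/2)q_W).
The leader anticipates this reaction. Substituting into P = 358 - 0.5Q gives P = 393/2 - (1/4)q_W, so π_W = (393/2 - (1/4)q_W)q_W - 35q_W.
The leader's first-order condition 323/2 - (1/2)q_W = 0 yields q_W = 323.
Then q_H = (323 - (1/2)·323) = 323/2.

323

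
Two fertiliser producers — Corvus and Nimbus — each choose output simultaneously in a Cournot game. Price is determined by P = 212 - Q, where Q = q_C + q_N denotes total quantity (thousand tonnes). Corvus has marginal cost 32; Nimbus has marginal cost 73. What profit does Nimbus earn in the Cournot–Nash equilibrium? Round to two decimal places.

1067.11

Corvus's profit: π_C = (212 - Q)q_C - (32q_C). Setting ∂π_C/∂q_C = 0: 180 - 2q_C - (q_N) = 0.
Nimbus's first-order condition: 139 - 2q_N - (q_C) = 0.
Best responses: q_C = (180 - q_N)/2, q_N = (139 - q_C)/2.
Substituting one into the other gives q_C = 221/3 and q_N = 98/3.
Price P = 212 - 319/3 = 317/3.
Nimbus's profit: (317/3 - 73)·(98/3) = 1067.1111.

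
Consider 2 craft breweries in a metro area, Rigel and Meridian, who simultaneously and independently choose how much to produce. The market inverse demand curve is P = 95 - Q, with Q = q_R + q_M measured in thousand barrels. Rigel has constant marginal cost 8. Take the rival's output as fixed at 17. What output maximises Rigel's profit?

35

With the rival's output fixed at 17, Rigel's profit is π_R = (95 - 17 - q_R)q_R - (8q_R) = (78 - q_R)q_R - (8q_R).
∂π_R/∂q_R = 70 - 2q_R = 0, so q_R = 35.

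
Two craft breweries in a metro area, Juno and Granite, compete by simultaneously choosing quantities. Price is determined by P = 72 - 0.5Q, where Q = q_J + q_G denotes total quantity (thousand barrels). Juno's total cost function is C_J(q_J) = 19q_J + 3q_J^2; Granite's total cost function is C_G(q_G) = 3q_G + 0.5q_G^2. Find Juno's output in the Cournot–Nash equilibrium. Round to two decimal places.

5.20

Juno's profit: π_J = (72 - 0.5Q)q_J - (19q_J + 3q_J²). Setting ∂π_J/∂q_J = 0: 53 - 7q_J - (1/2)(q_G) = 0.
Granite's first-order condition: 69 - 2q_G - (1/2)(q_J) = 0.
So q_J = (53 - (1/2)q_G)/7 and q_G = (69 - (1/2)q_J)/2.
Substituting one into the other gives q_J = 26/5 and q_G = 166/5.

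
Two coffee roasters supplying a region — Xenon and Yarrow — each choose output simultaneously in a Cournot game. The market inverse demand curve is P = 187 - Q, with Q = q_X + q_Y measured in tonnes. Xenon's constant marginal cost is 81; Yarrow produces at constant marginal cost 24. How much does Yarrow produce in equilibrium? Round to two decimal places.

73.33

Xenon's profit: π_X = (187 - Q)q_X - (81q_X). Setting ∂π_X/∂q_X = 0: 106 - 2q_X - (q_Y) = 0.
Yarrow's profit: π_Y = (187 - Q)q_Y - (24q_Y). Setting ∂π_Y/∂q_Y = 0: 163 - 2q_Y - (q_X) = 0.
Best responses: q_X = (106 - q_Y)/2, q_Y = (163 - q_X)/2.
Solving the pair: q_X = 49/3, q_Y = 220/3.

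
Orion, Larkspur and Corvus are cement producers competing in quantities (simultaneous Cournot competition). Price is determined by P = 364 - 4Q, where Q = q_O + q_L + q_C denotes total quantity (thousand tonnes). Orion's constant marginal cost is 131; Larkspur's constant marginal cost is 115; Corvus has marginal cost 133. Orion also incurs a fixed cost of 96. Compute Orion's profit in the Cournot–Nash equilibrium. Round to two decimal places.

653.39

Orion's profit: π_O = (364 - 4Q)q_O - (131q_O). Setting ∂π_O/∂q_O = 0: 233 - 8q_O - 4(q_L + q_C) = 0.
Larkspur's profit: π_L = (364 - 4Q)q_L - (115q_L). Setting ∂π_L/∂q_L = 0: 249 - 8q_L - 4(q_O + q_C) = 0.
Corvus's profit: π_C = (364 - 4Q)q_C - (133q_C). Setting ∂π_C/∂q_C = 0: 231 - 8q_C - 4(q_O + q_L) = 0.
Summing all 3 equations gives 713 − 16Q = 0, hence Q = 713/16.
Back-substituting: q_O = (233 − 713/4)/4 = 219/16, q_L = (249 − 713/4)/4 = 283/16, q_C = (231 − 713/4)/4 = 211/16.
Price P = 364 - 4·(713/16) = 743/4.
Orion's profit: (743/4 - 131)·(219/16) - 96 = 653.3906.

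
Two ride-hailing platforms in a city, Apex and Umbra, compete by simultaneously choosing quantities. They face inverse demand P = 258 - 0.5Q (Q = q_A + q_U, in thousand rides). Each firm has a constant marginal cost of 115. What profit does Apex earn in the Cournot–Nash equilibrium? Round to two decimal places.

4544.22

A representative firm's profit is π_i = q_i(258 - 0.5Q) - 115q_i.
Setting ∂π_i/∂q_i = 0 with rivals' quantities fixed: 143 - q_i - (1/2)q_j = 0.
By symmetry each firm produces the same amount; substituting q_j = q_i yields q_i = 143/(3/2) = 286/3.
Price P = 258 - (1/2)·(572/3) = 488/3.
Apex's profit: (488/3 - 115)·(286/3) = 4544.2222.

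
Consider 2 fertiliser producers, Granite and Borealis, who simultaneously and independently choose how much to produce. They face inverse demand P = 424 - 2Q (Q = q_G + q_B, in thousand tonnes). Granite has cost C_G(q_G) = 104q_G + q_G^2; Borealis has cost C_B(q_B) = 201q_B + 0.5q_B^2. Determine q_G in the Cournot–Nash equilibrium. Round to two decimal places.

44.38

Granite's profit: π_G = (424 - 2Q)q_G - (104q_G + q_G²). Setting ∂π_G/∂q_G = 0: 320 - 6q_G - 2(q_B) = 0.
Borealis's first-order condition: 223 - 5q_B - 2(q_G) = 0.
So q_G = (320 - 2q_B)/6 and q_B = (223 - 2q_G)/5.
Solving the pair: q_G = 577/13, q_B = 349/13.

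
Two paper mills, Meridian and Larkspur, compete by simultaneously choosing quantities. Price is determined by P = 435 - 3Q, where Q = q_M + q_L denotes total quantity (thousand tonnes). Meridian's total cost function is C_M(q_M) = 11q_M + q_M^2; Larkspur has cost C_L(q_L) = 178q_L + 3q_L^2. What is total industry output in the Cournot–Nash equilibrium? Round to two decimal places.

58.63

Meridian's profit: π_M = (435 - 3Q)q_M - (11q_M + q_M²). Setting ∂π_M/∂q_M = 0: 424 - 8q_M - 3(q_L) = 0.
Larkspur's first-order condition: 257 - 12q_L - 3(q_M) = 0.
So q_M = (424 - 3q_L)/8 and q_L = (257 - 3q_M)/12.
Solving the pair: q_M = 1439/29, q_L = 784/87.
Total output Q = 1439/29 + 784/87 = 58.6322.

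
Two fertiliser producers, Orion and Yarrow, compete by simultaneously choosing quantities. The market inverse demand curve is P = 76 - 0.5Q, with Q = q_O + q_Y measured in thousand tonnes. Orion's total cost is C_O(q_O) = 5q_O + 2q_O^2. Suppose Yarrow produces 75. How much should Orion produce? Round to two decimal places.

With the rival's output fixed at 75, Orion's profit is π_O = (76 - (1/2)·75 - (1/2)q_O)q_O - (5q_O + 2q_O²) = (77/2 - (1/2)q_O)q_O - (5q_O + 2q_O²).
∂π_O/∂q_O = 67/2 - 5q_O = 0, so q_O = 67/10.

6.70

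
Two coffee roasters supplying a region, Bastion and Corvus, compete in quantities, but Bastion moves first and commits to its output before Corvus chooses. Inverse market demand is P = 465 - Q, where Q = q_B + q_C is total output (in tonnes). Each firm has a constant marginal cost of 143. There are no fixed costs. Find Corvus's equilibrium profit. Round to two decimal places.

Solve by backward induction. Given q_B, the follower Corvus maximises π_C = (465 - q_B - q_C)q_C - 143q_C.
Setting the follower's marginal profit to zero, 322 - q_B - 2q_C = 0, i.e. q_C = (322 - q_B)/2.
Bastion substitutes q_C(q_B) into its own profit: π_B = q_B(465 - q_B - (322 - q_B)/2) - 143q_B = (304 - (1/2)q_B)q_B - 143q_B.
Leader FOC: 161 - q_B = 0, so q_B = 161.
Then q_C = (322 - 161)/2 = 161/2.
Price P = 465 - 483/2 = 447/2.
Corvus's profit: (447/2 - 143)·(161/2) = 6480.2500.

6480.25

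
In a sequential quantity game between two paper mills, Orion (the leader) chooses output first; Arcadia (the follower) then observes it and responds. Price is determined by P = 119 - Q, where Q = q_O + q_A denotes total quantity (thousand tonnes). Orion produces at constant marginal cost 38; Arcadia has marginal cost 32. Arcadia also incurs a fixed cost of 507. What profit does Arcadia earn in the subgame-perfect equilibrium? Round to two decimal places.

105.56

Solve by backward induction. Given q_O, the follower Arcadia maximises π_A = (119 - q_O - q_A)q_A - 32q_A.
Setting the follower's marginal profit to zero, 87 - q_O - 2q_A = 0, i.e. q_A = (87 - q_O)/2.
The leader anticipates this reaction. Substituting into P = 119 - Q gives P = 151/2 - (1/2)q_O, so π_O = (151/2 - (1/2)q_O)q_O - 38q_O.
Maximising: ∂π_O/∂q_O = 75/2 - q_O = 0, giving q_O = 75/2.
Then q_A = (87 - 75/2)/2 = 99/4.
Price P = 119 - 249/4 = 227/4.
Arcadia's profit: (227/4 - 32)·(99/4) - 507 = 1689/16.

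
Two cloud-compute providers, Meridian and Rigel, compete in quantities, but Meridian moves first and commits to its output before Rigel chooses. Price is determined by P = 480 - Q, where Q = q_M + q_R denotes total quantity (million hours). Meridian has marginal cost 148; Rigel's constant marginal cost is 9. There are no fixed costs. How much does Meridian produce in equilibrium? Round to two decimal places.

Solve by backward induction. Given q_M, the follower Rigel maximises π_R = (480 - q_M - q_R)q_R - 9q_R.
Setting the follower's marginal profit to zero, 471 - q_M - 2q_R = 0, i.e. q_R = (471 - q_M)/2.
The leader anticipates this reaction. Substituting into P = 480 - Q gives P = 489/2 - (1/2)q_M, so π_M = (489/2 - (1/2)q_M)q_M - 148q_M.
Maximising: ∂π_M/∂q_M = 193/2 - q_M = 0, giving q_M = 193/2.
Then q_R = (471 - 193/2)/2 = 749/4.

96.50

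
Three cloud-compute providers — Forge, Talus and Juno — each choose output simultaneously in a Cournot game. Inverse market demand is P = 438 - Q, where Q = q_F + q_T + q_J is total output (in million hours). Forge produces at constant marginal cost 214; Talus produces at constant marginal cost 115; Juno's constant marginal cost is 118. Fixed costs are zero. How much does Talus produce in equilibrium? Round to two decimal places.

106.25

Forge's profit: π_F = (438 - Q)q_F - (214q_F). Setting ∂π_F/∂q_F = 0: 224 - 2q_F - (q_T + q_J) = 0.
Talus's first-order condition: 323 - 2q_T - (q_F + q_J) = 0.
Juno's profit: π_J = (438 - Q)q_J - (118q_J). Setting ∂π_J/∂q_J = 0: 320 - 2q_J - (q_F + q_T) = 0.
Summing all 3 equations gives 867 − 4Q = 0, hence Q = 867/4.
Back-substituting: q_F = (224 − 867/4) = 29/4, q_T = (323 − 867/4) = 425/4, q_J = (320 − 867/4) = 413/4.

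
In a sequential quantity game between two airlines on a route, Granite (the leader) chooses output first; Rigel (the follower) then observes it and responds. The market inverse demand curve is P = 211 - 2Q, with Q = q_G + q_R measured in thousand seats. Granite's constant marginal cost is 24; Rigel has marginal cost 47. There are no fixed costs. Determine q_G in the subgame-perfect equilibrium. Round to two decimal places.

52.50

Solve by backward induction. Given q_G, the follower Rigel maximises π_R = (211 - 2q_G - 2q_R)q_R - 47q_R.
∂π_R/∂q_R = 164 - 2q_G - 4q_R = 0 gives the reaction function q_R = (164 - 2q_G)/4.
Granite substitutes q_R(q_G) into its own profit: π_G = q_G(211 - 2q_G - (164 - 2q_G)/2) - 24q_G = (129 - q_G)q_G - 24q_G.
Leader FOC: 105 - 2q_G = 0, so q_G = 105/2.
Then q_R = (164 - 2·(105/2))/4 = 59/4.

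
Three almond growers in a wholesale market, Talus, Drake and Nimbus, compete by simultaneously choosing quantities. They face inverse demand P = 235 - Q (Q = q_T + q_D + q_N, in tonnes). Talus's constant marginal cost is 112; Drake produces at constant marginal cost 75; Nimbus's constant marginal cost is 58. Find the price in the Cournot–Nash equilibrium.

Talus's profit: π_T = (235 - Q)q_T - (112q_T). Setting ∂π_T/∂q_T = 0: 123 - 2q_T - (q_D + q_N) = 0.
Drake's first-order condition: 160 - 2q_D - (q_T + q_N) = 0.
Nimbus's profit: π_N = (235 - Q)q_N - (58q_N). Setting ∂π_N/∂q_N = 0: 177 - 2q_N - (q_T + q_D) = 0.
Summing all 3 equations gives 460 − 4Q = 0, hence Q = 115.
Back-substituting: q_T = (123 − 115) = 8, q_D = (160 − 115) = 45, q_N = (177 − 115) = 62.
Total output Q = 115, so price P = 235 - 115 = 120.

120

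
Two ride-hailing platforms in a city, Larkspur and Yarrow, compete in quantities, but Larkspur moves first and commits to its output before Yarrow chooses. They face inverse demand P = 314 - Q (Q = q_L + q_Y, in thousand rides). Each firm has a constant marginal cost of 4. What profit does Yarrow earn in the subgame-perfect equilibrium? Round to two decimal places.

Solve by backward induction. Given q_L, the follower Yarrow maximises π_Y = (314 - q_L - q_Y)q_Y - 4q_Y.
Setting the follower's marginal profit to zero, 310 - q_L - 2q_Y = 0, i.e. q_Y = (310 - q_L)/2.
Larkspur substitutes q_Y(q_L) into its own profit: π_L = q_L(314 - q_L - (310 - q_L)/2) - 4q_L = (159 - (1/2)q_L)q_L - 4q_L.
The leader's first-order condition 155 - q_L = 0 yields q_L = 155.
Then q_Y = (310 - 155)/2 = 155/2.
Price P = 314 - 465/2 = 163/2.
Yarrow's profit: (163/2 - 4)·(155/2) = 6006.2500.

6006.25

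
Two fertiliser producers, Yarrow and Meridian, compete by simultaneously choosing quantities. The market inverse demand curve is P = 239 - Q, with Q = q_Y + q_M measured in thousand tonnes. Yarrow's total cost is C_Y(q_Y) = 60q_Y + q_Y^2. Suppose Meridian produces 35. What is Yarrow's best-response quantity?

36

With the rival's output fixed at 35, Yarrow's profit is π_Y = (239 - 35 - q_Y)q_Y - (60q_Y + q_Y²) = (204 - q_Y)q_Y - (60q_Y + q_Y²).
∂π_Y/∂q_Y = 144 - 4q_Y = 0, so q_Y = 36.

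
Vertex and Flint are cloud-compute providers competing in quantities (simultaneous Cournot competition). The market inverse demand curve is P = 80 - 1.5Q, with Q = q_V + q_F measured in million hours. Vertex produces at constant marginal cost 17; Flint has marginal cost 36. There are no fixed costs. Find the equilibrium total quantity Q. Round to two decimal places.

Vertex's profit: π_V = (80 - 1.5Q)q_V - (17q_V). Setting ∂π_V/∂q_V = 0: 63 - 3q_V - (3/2)(q_F) = 0.
Flint's profit: π_F = (80 - 1.5Q)q_F - (36q_F). Setting ∂π_F/∂q_F = 0: 44 - 3q_F - (3/2)(q_V) = 0.
Best responses: q_V = (63 - (3/2)q_F)/3, q_F = (44 - (3/2)q_V)/3.
Substituting one into the other gives q_V = 164/9 and q_F = 50/9.
Total output Q = 164/9 + 50/9 = 214/9.

23.78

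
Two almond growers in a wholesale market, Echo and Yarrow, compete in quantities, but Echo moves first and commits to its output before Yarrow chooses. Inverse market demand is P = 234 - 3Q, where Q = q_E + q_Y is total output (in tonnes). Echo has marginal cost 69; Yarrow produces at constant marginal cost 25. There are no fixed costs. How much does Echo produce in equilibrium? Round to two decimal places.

20.17

The follower Yarrow best-responds to any q_E: π_Y = (234 - 3Q)q_Y - 25q_Y.
∂π_Y/∂q_Y = 209 - 3q_E - 6q_Y = 0 gives the reaction function q_Y = (209 - 3q_E)/6.
Echo substitutes q_Y(q_E) into its own profit: π_E = q_E(234 - 3q_E - (209 - 3q_E)/2) - 69q_E = (259/2 - (3/2)q_E)q_E - 69q_E.
Leader FOC: 121/2 - 3q_E = 0, so q_E = 121/6.
Then q_Y = (209 - 3·(121/6))/6 = 99/4.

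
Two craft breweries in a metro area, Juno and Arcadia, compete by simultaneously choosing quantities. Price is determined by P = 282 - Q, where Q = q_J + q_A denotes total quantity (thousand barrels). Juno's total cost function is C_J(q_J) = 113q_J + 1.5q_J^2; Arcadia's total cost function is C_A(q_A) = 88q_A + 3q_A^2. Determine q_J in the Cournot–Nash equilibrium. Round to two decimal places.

29.69

Juno's profit: π_J = (282 - Q)q_J - (113q_J + (3/2)q_J²). Setting ∂π_J/∂q_J = 0: 169 - 5q_J - (q_A) = 0.
Arcadia's first-order condition: 194 - 8q_A - (q_J) = 0.
Best responses: q_J = (169 - q_A)/5, q_A = (194 - q_J)/8.
Substituting one into the other gives q_J = 386/13 and q_A = 267/13.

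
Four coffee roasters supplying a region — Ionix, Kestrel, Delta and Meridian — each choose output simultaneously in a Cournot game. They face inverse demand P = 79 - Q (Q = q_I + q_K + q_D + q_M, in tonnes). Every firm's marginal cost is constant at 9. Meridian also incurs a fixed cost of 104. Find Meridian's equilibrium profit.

92

A representative firm's profit is π_i = q_i(79 - Q) - 9q_i.
First-order condition (treating rivals' output as given): 70 - 2q_i - Σ_{j≠i} q_j = 0.
With identical firms every q_j equals q_i, so Σ_{j≠i} q_j = 3q_i and 70 = 5q_i, giving q_i = 14.
Price P = 79 - 56 = 23.
Meridian's profit: (23 - 9)·14 - 104 = 92.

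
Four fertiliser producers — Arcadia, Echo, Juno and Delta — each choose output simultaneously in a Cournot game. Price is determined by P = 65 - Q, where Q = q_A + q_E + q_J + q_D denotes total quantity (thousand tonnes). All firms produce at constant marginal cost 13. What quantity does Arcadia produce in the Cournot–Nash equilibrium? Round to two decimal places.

10.40

Each firm earns π_i = (65 - Q)q_i - 13q_i.
Setting ∂π_i/∂q_i = 0 with rivals' quantities fixed: 52 - 2q_i - Σ_{j≠i} q_j = 0.
With identical firms every q_j equals q_i, so Σ_{j≠i} q_j = 3q_i and 52 = 5q_i, giving q_i = 52/5.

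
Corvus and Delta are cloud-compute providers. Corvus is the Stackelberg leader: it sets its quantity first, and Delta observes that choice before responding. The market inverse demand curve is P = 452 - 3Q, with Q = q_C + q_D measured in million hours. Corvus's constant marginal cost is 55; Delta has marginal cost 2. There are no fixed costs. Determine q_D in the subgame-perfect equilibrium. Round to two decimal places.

46.33

Solve by backward induction. Given q_C, the follower Delta maximises π_D = (452 - 3q_C - 3q_D)q_D - 2q_D.
Follower FOC: 450 - 3q_C - 6q_D = 0, so q_D(q_C) = (450 - 3q_C)/6.
Corvus substitutes q_D(q_C) into its own profit: π_C = q_C(452 - 3q_C - (450 - 3q_C)/2) - 55q_C = (227 - (3/2)q_C)q_C - 55q_C.
Leader FOC: 172 - 3q_C = 0, so q_C = 172/3.
Then q_D = (450 - 3·(172/3))/6 = 139/3.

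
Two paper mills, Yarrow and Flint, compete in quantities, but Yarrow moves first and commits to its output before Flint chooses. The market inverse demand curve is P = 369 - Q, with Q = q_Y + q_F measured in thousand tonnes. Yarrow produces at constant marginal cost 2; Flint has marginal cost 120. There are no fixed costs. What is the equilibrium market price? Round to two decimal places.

Solve by backward induction. Given q_Y, the follower Flint maximises π_F = (369 - q_Y - q_F)q_F - 120q_F.
∂π_F/∂q_F = 249 - q_Y - 2q_F = 0 gives the reaction function q_F = (249 - q_Y)/2.
The leader anticipates this reaction. Substituting into P = 369 - Q gives P = 489/2 - (1/2)q_Y, so π_Y = (489/2 - (1/2)q_Y)q_Y - 2q_Y.
Maximising: ∂π_Y/∂q_Y = 485/2 - q_Y = 0, giving q_Y = 485/2.
Then q_F = (249 - 485/2)/2 = 13/4.
Total output Q = 983/4, so price P = 369 - 983/4 = 493/4.

123.25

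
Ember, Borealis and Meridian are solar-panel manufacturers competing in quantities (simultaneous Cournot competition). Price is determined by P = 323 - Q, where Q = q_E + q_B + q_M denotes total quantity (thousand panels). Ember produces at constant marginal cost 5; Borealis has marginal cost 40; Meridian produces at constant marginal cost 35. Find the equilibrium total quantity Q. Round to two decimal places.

222.25

Ember's profit: π_E = (323 - Q)q_E - (5q_E). Setting ∂π_E/∂q_E = 0: 318 - 2q_E - (q_B + q_M) = 0.
Borealis's first-order condition: 283 - 2q_B - (q_E + q_M) = 0.
Meridian's first-order condition: 288 - 2q_M - (q_E + q_B) = 0.
Adding the 3 conditions: 889 − 2Q − 2Q = 0, i.e. Q = 889/4.
Back-substituting: q_E = (318 − 889/4) = 383/4, q_B = (283 − 889/4) = 243/4, q_M = (288 − 889/4) = 263/4.
Total output Q = 383/4 + 243/4 + 263/4 = 889/4.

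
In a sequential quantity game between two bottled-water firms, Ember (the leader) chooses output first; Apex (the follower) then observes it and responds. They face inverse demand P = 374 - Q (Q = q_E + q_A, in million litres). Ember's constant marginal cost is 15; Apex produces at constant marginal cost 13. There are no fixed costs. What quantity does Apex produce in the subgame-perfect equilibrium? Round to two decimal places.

Solve by backward induction. Given q_E, the follower Apex maximises π_A = (374 - q_E - q_A)q_A - 13q_A.
Setting the follower's marginal profit to zero, 361 - q_E - 2q_A = 0, i.e. q_A = (361 - q_E)/2.
The leader anticipates this reaction. Substituting into P = 374 - Q gives P = 387/2 - (1/2)q_E, so π_E = (387/2 - (1/2)q_E)q_E - 15q_E.
Maximising: ∂π_E/∂q_E = 357/2 - q_E = 0, giving q_E = 357/2.
Then q_A = (361 - 357/2)/2 = 365/4.

91.25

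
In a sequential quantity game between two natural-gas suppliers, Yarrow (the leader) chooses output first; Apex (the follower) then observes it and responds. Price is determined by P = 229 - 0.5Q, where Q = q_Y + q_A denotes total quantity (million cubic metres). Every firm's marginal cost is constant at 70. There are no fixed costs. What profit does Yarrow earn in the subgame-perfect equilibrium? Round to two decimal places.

Solve by backward induction. Given q_Y, the follower Apex maximises π_A = (229 - (1/2)q_Y - (1/2)q_A)q_A - 70q_A.
Setting the follower's marginal profit to zero, 159 - (1/2)q_Y - q_A = 0, i.e. q_A = (159 - (1/2)q_Y).
The leader anticipates this reaction. Substituting into P = 229 - 0.5Q gives P = 299/2 - (1/4)q_Y, so π_Y = (299/2 - (1/4)q_Y)q_Y - 70q_Y.
Maximising: ∂π_Y/∂q_Y = 159/2 - (1/2)q_Y = 0, giving q_Y = 159.
Then q_A = (159 - (1/2)·159) = 159/2.
Price P = 229 - (1/2)·(477/2) = 439/4.
Yarrow's profit: (439/4 - 70)·159 = 6320.2500.

6320.25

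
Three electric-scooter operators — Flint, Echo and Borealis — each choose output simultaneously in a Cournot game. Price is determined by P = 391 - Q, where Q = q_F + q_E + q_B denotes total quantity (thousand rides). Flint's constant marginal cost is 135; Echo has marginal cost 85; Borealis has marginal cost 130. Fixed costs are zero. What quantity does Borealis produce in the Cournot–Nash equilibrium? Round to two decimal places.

Flint's profit: π_F = (391 - Q)q_F - (135q_F). Setting ∂π_F/∂q_F = 0: 256 - 2q_F - (q_E + q_B) = 0.
Echo's first-order condition: 306 - 2q_E - (q_F + q_B) = 0.
Borealis's first-order condition: 261 - 2q_B - (q_F + q_E) = 0.
Adding the 3 conditions: 823 − 2Q − 2Q = 0, i.e. Q = 823/4.
Back-substituting: q_F = (256 − 823/4) = 201/4, q_E = (306 − 823/4) = 401/4, q_B = (261 − 823/4) = 221/4.

55.25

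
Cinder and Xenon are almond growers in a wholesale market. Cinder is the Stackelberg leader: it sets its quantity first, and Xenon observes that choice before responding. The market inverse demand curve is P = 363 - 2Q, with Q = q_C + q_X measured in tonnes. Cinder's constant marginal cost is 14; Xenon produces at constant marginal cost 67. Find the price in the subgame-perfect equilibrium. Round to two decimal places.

114.50

Solve by backward induction. Given q_C, the follower Xenon maximises π_X = (363 - 2q_C - 2q_X)q_X - 67q_X.
Setting the follower's marginal profit to zero, 296 - 2q_C - 4q_X = 0, i.e. q_X = (296 - 2q_C)/4.
Cinder substitutes q_X(q_C) into its own profit: π_C = q_C(363 - 2q_C - (296 - 2q_C)/2) - 14q_C = (215 - q_C)q_C - 14q_C.
Leader FOC: 201 - 2q_C = 0, so q_C = 201/2.
Then q_X = (296 - 2·(201/2))/4 = 95/4.
Total output Q = 497/4, so price P = 363 - 2·(497/4) = 229/2.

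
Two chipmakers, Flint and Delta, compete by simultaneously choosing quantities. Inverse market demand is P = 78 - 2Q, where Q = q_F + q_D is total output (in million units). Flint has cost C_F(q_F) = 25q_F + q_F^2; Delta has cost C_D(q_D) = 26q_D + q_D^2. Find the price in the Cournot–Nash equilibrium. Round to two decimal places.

51.75

Flint's profit: π_F = (78 - 2Q)q_F - (25q_F + q_F²). Setting ∂π_F/∂q_F = 0: 53 - 6q_F - 2(q_D) = 0.
Delta's first-order condition: 52 - 6q_D - 2(q_F) = 0.
Rearranging gives the reaction functions q_F = (53 - 2q_D)/6 and q_D = (52 - 2q_F)/6.
Solving the pair: q_F = 107/16, q_D = 103/16.
Total output Q = 105/8, so price P = 78 - 2·(105/8) = 207/4.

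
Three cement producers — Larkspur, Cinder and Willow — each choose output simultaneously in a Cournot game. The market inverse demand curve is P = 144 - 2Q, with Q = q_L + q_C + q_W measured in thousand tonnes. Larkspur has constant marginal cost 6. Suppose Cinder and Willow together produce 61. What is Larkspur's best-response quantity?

With rivals' combined output fixed at 61, Larkspur's profit is π_L = (144 - 2·61 - 2q_L)q_L - (6q_L) = (22 - 2q_L)q_L - (6q_L).
∂π_L/∂q_L = 16 - 4q_L = 0, so q_L = 4.

4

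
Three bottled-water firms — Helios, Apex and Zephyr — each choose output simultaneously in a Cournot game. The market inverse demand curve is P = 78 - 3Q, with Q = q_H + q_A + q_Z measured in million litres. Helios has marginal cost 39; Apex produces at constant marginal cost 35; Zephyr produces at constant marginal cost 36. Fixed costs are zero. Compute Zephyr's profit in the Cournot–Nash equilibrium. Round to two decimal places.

Helios's profit: π_H = (78 - 3Q)q_H - (39q_H). Setting ∂π_H/∂q_H = 0: 39 - 6q_H - 3(q_A + q_Z) = 0.
Apex's profit: π_A = (78 - 3Q)q_A - (35q_A). Setting ∂π_A/∂q_A = 0: 43 - 6q_A - 3(q_H + q_Z) = 0.
Zephyr's profit: π_Z = (78 - 3Q)q_Z - (36q_Z). Setting ∂π_Z/∂q_Z = 0: 42 - 6q_Z - 3(q_H + q_A) = 0.
Summing all 3 equations gives 124 − 12Q = 0, hence Q = 31/3.
Back-substituting: q_H = (39 − 31)/3 = 8/3, q_A = (43 − 31)/3 = 4, q_Z = (42 − 31)/3 = 11/3.
Price P = 78 - 3·(31/3) = 47.
Zephyr's profit: (47 - 36)·(11/3) = 121/3.

40.33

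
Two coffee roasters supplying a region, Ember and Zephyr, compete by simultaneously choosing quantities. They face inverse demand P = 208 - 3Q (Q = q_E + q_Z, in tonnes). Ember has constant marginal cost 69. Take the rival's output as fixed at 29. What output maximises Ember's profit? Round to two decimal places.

8.67

With the rival's output fixed at 29, Ember's profit is π_E = (208 - 3·29 - 3q_E)q_E - (69q_E) = (121 - 3q_E)q_E - (69q_E).
∂π_E/∂q_E = 52 - 6q_E = 0, so q_E = 26/3.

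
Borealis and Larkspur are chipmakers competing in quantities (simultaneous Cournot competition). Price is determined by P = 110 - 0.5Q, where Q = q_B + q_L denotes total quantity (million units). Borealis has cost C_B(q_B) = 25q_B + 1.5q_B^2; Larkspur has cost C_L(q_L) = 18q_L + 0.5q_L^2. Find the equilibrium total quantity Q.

Borealis's profit: π_B = (110 - 0.5Q)q_B - (25q_B + (3/2)q_B²). Setting ∂π_B/∂q_B = 0: 85 - 4q_B - (1/2)(q_L) = 0.
Larkspur's profit: π_L = (110 - 0.5Q)q_L - (18q_L + (1/2)q_L²). Setting ∂π_L/∂q_L = 0: 92 - 2q_L - (1/2)(q_B) = 0.
So q_B = (85 - (1/2)q_L)/4 and q_L = (92 - (1/2)q_B)/2.
Substituting one into the other gives q_B = 16 and q_L = 42.
Total output Q = 16 + 42 = 58.

58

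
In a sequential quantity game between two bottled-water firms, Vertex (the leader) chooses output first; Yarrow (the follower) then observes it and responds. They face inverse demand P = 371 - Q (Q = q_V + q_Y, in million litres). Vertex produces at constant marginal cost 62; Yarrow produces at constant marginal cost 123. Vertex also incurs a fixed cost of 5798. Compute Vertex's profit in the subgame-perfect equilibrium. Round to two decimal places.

Solve by backward induction. Given q_V, the follower Yarrow maximises π_Y = (371 - q_V - q_Y)q_Y - 123q_Y.
Setting the follower's marginal profit to zero, 248 - q_V - 2q_Y = 0, i.e. q_Y = (248 - q_V)/2.
The leader anticipates this reaction. Substituting into P = 371 - Q gives P = 247 - (1/2)q_V, so π_V = (247 - (1/2)q_V)q_V - 62q_V.
Leader FOC: 185 - q_V = 0, so q_V = 185.
Then q_Y = (248 - 185)/2 = 63/2.
Price P = 371 - 433/2 = 309/2.
Vertex's profit: (309/2 - 62)·185 - 5798 = 11314.5000.

11314.50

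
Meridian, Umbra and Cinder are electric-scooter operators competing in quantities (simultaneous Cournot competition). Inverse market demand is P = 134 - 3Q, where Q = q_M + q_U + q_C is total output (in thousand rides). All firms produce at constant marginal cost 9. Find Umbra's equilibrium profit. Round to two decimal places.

325.52

A representative firm's profit is π_i = q_i(134 - 3Q) - 9q_i.
Setting ∂π_i/∂q_i = 0 with rivals' quantities fixed: 125 - 6q_i - 3·Σ_{j≠i} q_j = 0.
With identical firms every q_j equals q_i, so Σ_{j≠i} q_j = 2q_i and 125 = 12q_i, giving q_i = 125/12.
Price P = 134 - 3·(125/4) = 161/4.
Umbra's profit: (161/4 - 9)·(125/12) = 325.5208.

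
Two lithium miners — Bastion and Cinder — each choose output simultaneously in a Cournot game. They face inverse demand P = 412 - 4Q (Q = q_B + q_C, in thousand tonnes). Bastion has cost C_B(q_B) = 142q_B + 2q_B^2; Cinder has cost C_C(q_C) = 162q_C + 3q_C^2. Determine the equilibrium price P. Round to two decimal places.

288.32

Bastion's profit: π_B = (412 - 4Q)q_B - (142q_B + 2q_B²). Setting ∂π_B/∂q_B = 0: 270 - 12q_B - 4(q_C) = 0.
Cinder's profit: π_C = (412 - 4Q)q_C - (162q_C + 3q_C²). Setting ∂π_C/∂q_C = 0: 250 - 14q_C - 4(q_B) = 0.
Best responses: q_B = (270 - 4q_C)/12, q_C = (250 - 4q_B)/14.
Solving the pair: q_B = 695/38, q_C = 240/19.
Total output Q = 1175/38, so price P = 412 - 4·(1175/38) = 288.3158.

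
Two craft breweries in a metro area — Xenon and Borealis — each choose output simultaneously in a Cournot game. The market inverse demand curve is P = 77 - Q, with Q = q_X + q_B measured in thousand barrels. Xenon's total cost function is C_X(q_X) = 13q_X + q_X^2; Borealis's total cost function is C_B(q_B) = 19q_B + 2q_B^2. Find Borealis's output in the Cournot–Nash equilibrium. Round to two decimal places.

Xenon's profit: π_X = (77 - Q)q_X - (13q_X + q_X²). Setting ∂π_X/∂q_X = 0: 64 - 4q_X - (q_B) = 0.
Borealis's profit: π_B = (77 - Q)q_B - (19q_B + 2q_B²). Setting ∂π_B/∂q_B = 0: 58 - 6q_B - (q_X) = 0.
Best responses: q_X = (64 - q_B)/4, q_B = (58 - q_X)/6.
Substituting one into the other gives q_X = 326/23 and q_B = 168/23.

7.30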